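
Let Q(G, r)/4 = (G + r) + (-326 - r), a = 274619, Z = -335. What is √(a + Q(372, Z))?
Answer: √274803 ≈ 524.22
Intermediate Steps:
Q(G, r) = -1304 + 4*G (Q(G, r) = 4*((G + r) + (-326 - r)) = 4*(-326 + G) = -1304 + 4*G)
√(a + Q(372, Z)) = √(274619 + (-1304 + 4*372)) = √(274619 + (-1304 + 1488)) = √(274619 + 184) = √274803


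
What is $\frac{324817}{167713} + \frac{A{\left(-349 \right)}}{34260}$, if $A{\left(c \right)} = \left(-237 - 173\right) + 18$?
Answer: $\frac{2765621731}{1436461845} \approx 1.9253$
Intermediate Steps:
$A{\left(c \right)} = -392$ ($A{\left(c \right)} = -410 + 18 = -392$)
$\frac{324817}{167713} + \frac{A{\left(-349 \right)}}{34260} = \frac{324817}{167713} - \frac{392}{34260} = 324817 \cdot \frac{1}{167713} - \frac{98}{8565} = \frac{324817}{167713} - \frac{98}{8565} = \frac{2765621731}{1436461845}$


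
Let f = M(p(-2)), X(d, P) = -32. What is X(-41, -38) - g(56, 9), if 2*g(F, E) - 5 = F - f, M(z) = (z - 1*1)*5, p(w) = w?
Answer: -70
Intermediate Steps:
M(z) = -5 + 5*z (M(z) = (z - 1)*5 = (-1 + z)*5 = -5 + 5*z)
f = -15 (f = -5 + 5*(-2) = -5 - 10 = -15)
g(F, E) = 10 + F/2 (g(F, E) = 5/2 + (F - 1*(-15))/2 = 5/2 + (F + 15)/2 = 5/2 + (15 + F)/2 = 5/2 + (15/2 + F/2) = 10 + F/2)
X(-41, -38) - g(56, 9) = -32 - (10 + (½)*56) = -32 - (10 + 28) = -32 - 1*38 = -32 - 38 = -70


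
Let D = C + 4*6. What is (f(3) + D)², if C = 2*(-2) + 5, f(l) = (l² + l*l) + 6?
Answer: 2401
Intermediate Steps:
f(l) = 6 + 2*l² (f(l) = (l² + l²) + 6 = 2*l² + 6 = 6 + 2*l²)
C = 1 (C = -4 + 5 = 1)
D = 25 (D = 1 + 4*6 = 1 + 24 = 25)
(f(3) + D)² = ((6 + 2*3²) + 25)² = ((6 + 2*9) + 25)² = ((6 + 18) + 25)² = (24 + 25)² = 49² = 2401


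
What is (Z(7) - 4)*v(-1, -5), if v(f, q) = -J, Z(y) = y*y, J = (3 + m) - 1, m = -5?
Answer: 135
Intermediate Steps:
J = -3 (J = (3 - 5) - 1 = -2 - 1 = -3)
Z(y) = y²
v(f, q) = 3 (v(f, q) = -1*(-3) = 3)
(Z(7) - 4)*v(-1, -5) = (7² - 4)*3 = (49 - 4)*3 = 45*3 = 135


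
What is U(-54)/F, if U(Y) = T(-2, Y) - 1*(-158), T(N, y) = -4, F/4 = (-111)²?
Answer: 77/24642 ≈ 0.0031247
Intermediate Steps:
F = 49284 (F = 4*(-111)² = 4*12321 = 49284)
U(Y) = 154 (U(Y) = -4 - 1*(-158) = -4 + 158 = 154)
U(-54)/F = 154/49284 = 154*(1/49284) = 77/24642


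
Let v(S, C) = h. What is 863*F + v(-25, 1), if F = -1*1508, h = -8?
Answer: -1301412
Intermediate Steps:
F = -1508
v(S, C) = -8
863*F + v(-25, 1) = 863*(-1508) - 8 = -1301404 - 8 = -1301412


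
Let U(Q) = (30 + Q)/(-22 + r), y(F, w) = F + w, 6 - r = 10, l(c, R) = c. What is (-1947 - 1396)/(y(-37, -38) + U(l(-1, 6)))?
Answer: 86918/1979 ≈ 43.920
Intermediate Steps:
r = -4 (r = 6 - 1*10 = 6 - 10 = -4)
U(Q) = -15/13 - Q/26 (U(Q) = (30 + Q)/(-22 - 4) = (30 + Q)/(-26) = (30 + Q)*(-1/26) = -15/13 - Q/26)
(-1947 - 1396)/(y(-37, -38) + U(l(-1, 6))) = (-1947 - 1396)/((-37 - 38) + (-15/13 - 1/26*(-1))) = -3343/(-75 + (-15/13 + 1/26)) = -3343/(-75 - 29/26) = -3343/(-1979/26) = -3343*(-26/1979) = 86918/1979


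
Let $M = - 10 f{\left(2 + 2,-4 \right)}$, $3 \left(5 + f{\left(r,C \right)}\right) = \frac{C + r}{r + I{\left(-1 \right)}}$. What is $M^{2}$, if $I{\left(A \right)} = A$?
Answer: $2500$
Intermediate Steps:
$f{\left(r,C \right)} = -5 + \frac{C + r}{3 \left(-1 + r\right)}$ ($f{\left(r,C \right)} = -5 + \frac{\left(C + r\right) \frac{1}{r - 1}}{3} = -5 + \frac{\left(C + r\right) \frac{1}{-1 + r}}{3} = -5 + \frac{\frac{1}{-1 + r} \left(C + r\right)}{3} = -5 + \frac{C + r}{3 \left(-1 + r\right)}$)
$M = 50$ ($M = - 10 \frac{15 - 4 - 14 \left(2 + 2\right)}{3 \left(-1 + \left(2 + 2\right)\right)} = - 10 \frac{15 - 4 - 56}{3 \left(-1 + 4\right)} = - 10 \frac{15 - 4 - 56}{3 \cdot 3} = - 10 \cdot \frac{1}{3} \cdot \frac{1}{3} \left(-45\right) = \left(-10\right) \left(-5\right) = 50$)
$M^{2} = 50^{2} = 2500$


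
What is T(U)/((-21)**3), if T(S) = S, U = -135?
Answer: 5/343 ≈ 0.014577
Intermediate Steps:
T(U)/((-21)**3) = -135/((-21)**3) = -135/(-9261) = -135*(-1/9261) = 5/343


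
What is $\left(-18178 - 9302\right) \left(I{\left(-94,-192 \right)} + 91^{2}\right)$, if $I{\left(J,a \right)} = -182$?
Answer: $-222560520$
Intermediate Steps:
$\left(-18178 - 9302\right) \left(I{\left(-94,-192 \right)} + 91^{2}\right) = \left(-18178 - 9302\right) \left(-182 + 91^{2}\right) = - 27480 \left(-182 + 8281\right) = \left(-27480\right) 8099 = -222560520$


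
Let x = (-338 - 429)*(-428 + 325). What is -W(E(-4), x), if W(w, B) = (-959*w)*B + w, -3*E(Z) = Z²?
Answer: -404063776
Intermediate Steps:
E(Z) = -Z²/3
x = 79001 (x = -767*(-103) = 79001)
W(w, B) = w - 959*B*w (W(w, B) = -959*B*w + w = w - 959*B*w)
-W(E(-4), x) = -(-⅓*(-4)²)*(1 - 959*79001) = -(-⅓*16)*(1 - 75761959) = -(-16)*(-75761958)/3 = -1*404063776 = -404063776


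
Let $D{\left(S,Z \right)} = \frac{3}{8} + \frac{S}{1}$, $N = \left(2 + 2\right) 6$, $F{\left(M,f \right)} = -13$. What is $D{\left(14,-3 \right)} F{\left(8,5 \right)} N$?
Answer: $-4485$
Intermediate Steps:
$N = 24$ ($N = 4 \cdot 6 = 24$)
$D{\left(S,Z \right)} = \frac{3}{8} + S$ ($D{\left(S,Z \right)} = 3 \cdot \frac{1}{8} + S 1 = \frac{3}{8} + S$)
$D{\left(14,-3 \right)} F{\left(8,5 \right)} N = \left(\frac{3}{8} + 14\right) \left(-13\right) 24 = \frac{115}{8} \left(-13\right) 24 = \left(- \frac{1495}{8}\right) 24 = -4485$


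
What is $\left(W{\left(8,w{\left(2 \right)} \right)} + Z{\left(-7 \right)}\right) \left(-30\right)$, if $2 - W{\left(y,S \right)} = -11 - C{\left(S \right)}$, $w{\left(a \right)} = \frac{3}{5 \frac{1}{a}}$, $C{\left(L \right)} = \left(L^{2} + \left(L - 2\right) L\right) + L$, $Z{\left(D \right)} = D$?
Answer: $- \frac{1152}{5} \approx -230.4$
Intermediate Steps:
$C{\left(L \right)} = L + L^{2} + L \left(-2 + L\right)$ ($C{\left(L \right)} = \left(L^{2} + \left(-2 + L\right) L\right) + L = \left(L^{2} + L \left(-2 + L\right)\right) + L = L + L^{2} + L \left(-2 + L\right)$)
$w{\left(a \right)} = \frac{3 a}{5}$ ($w{\left(a \right)} = 3 \frac{a}{5} = \frac{3 a}{5}$)
$W{\left(y,S \right)} = 13 + S \left(-1 + 2 S\right)$ ($W{\left(y,S \right)} = 2 - \left(-11 - S \left(-1 + 2 S\right)\right) = 2 + \left(11 + S \left(-1 + 2 S\right)\right) = 13 + S \left(-1 + 2 S\right)$)
$\left(W{\left(8,w{\left(2 \right)} \right)} + Z{\left(-7 \right)}\right) \left(-30\right) = \left(\left(13 + \frac{3}{5} \cdot 2 \left(-1 + 2 \cdot \frac{3}{5} \cdot 2\right)\right) - 7\right) \left(-30\right) = \left(\left(13 + \frac{6 \left(-1 + 2 \cdot \frac{6}{5}\right)}{5}\right) - 7\right) \left(-30\right) = \left(\left(13 + \frac{6 \left(-1 + \frac{12}{5}\right)}{5}\right) - 7\right) \left(-30\right) = \left(\left(13 + \frac{6}{5} \cdot \frac{7}{5}\right) - 7\right) \left(-30\right) = \left(\left(13 + \frac{42}{25}\right) - 7\right) \left(-30\right) = \left(\frac{367}{25} - 7\right) \left(-30\right) = \frac{192}{25} \left(-30\right) = - \frac{1152}{5}$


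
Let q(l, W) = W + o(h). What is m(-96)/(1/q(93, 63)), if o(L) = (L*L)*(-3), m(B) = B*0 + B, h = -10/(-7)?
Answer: -267552/49 ≈ -5460.2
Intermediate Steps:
h = 10/7 (h = -10*(-⅐) = 10/7 ≈ 1.4286)
m(B) = B (m(B) = 0 + B = B)
o(L) = -3*L² (o(L) = L²*(-3) = -3*L²)
q(l, W) = -300/49 + W (q(l, W) = W - 3*(10/7)² = W - 3*100/49 = W - 300/49 = -300/49 + W)
m(-96)/(1/q(93, 63)) = -96/(1/(-300/49 + 63)) = -96/(1/(2787/49)) = -96/49/2787 = -96*2787/49 = -267552/49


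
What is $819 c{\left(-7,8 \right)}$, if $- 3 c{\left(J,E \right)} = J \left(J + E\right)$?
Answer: $1911$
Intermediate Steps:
$c{\left(J,E \right)} = - \frac{J \left(E + J\right)}{3}$ ($c{\left(J,E \right)} = - \frac{J \left(J + E\right)}{3} = - \frac{J \left(E + J\right)}{3}$)
$819 c{\left(-7,8 \right)} = 819 \left(\left(- \frac{1}{3}\right) \left(-7\right) \left(8 - 7\right)\right) = 819 \left(\left(- \frac{1}{3}\right) \left(-7\right) 1\right) = 819 \cdot \frac{7}{3} = 1911$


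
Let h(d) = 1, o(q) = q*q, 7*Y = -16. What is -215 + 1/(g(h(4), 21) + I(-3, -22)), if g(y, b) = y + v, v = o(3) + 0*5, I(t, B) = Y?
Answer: -11603/54 ≈ -214.87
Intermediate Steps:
Y = -16/7 (Y = (1/7)*(-16) = -16/7 ≈ -2.2857)
I(t, B) = -16/7
o(q) = q**2
v = 9 (v = 3**2 + 0*5 = 9 + 0 = 9)
g(y, b) = 9 + y (g(y, b) = y + 9 = 9 + y)
-215 + 1/(g(h(4), 21) + I(-3, -22)) = -215 + 1/((9 + 1) - 16/7) = -215 + 1/(10 - 16/7) = -215 + 1/(54/7) = -215 + 7/54 = -11603/54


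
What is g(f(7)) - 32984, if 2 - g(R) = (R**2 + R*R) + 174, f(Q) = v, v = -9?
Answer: -33318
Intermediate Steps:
f(Q) = -9
g(R) = -172 - 2*R**2 (g(R) = 2 - ((R**2 + R*R) + 174) = 2 - ((R**2 + R**2) + 174) = 2 - (2*R**2 + 174) = 2 - (174 + 2*R**2) = 2 + (-174 - 2*R**2) = -172 - 2*R**2)
g(f(7)) - 32984 = (-172 - 2*(-9)**2) - 32984 = (-172 - 2*81) - 32984 = (-172 - 162) - 32984 = -334 - 32984 = -33318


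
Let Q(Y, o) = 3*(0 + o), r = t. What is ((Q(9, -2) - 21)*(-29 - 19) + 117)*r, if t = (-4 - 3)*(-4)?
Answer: 39564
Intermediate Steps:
t = 28 (t = -7*(-4) = 28)
r = 28
Q(Y, o) = 3*o
((Q(9, -2) - 21)*(-29 - 19) + 117)*r = ((3*(-2) - 21)*(-29 - 19) + 117)*28 = ((-6 - 21)*(-48) + 117)*28 = (-27*(-48) + 117)*28 = (1296 + 117)*28 = 1413*28 = 39564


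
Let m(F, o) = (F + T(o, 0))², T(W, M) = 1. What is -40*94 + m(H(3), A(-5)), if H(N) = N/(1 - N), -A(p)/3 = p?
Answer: -15039/4 ≈ -3759.8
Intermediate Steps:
A(p) = -3*p
m(F, o) = (1 + F)² (m(F, o) = (F + 1)² = (1 + F)²)
-40*94 + m(H(3), A(-5)) = -40*94 + (1 - 1*3/(-1 + 3))² = -3760 + (1 - 1*3/2)² = -3760 + (1 - 1*3*½)² = -3760 + (1 - 3/2)² = -3760 + (-½)² = -3760 + ¼ = -15039/4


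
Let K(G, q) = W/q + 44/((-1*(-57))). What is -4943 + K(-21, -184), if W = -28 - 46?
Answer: -25914935/5244 ≈ -4941.8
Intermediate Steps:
W = -74
K(G, q) = 44/57 - 74/q (K(G, q) = -74/q + 44/((-1*(-57))) = -74/q + 44/57 = 44/57 - 74/q)
-4943 + K(-21, -184) = -4943 + (44/57 - 74/(-184)) = -4943 + (44/57 - 74*(-1/184)) = -4943 + (44/57 + 37/92) = -4943 + 6157/5244 = -25914935/5244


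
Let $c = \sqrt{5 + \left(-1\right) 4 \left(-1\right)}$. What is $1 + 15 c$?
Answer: $46$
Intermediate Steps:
$c = 3$ ($c = \sqrt{5 - -4} = \sqrt{5 + 4} = \sqrt{9} = 3$)
$1 + 15 c = 1 + 15 \cdot 3 = 1 + 45 = 46$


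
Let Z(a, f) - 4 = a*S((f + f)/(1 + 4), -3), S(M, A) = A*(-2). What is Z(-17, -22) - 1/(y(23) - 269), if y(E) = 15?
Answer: -24891/254 ≈ -97.996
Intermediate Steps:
S(M, A) = -2*A
Z(a, f) = 4 + 6*a (Z(a, f) = 4 + a*(-2*(-3)) = 4 + a*6 = 4 + 6*a)
Z(-17, -22) - 1/(y(23) - 269) = (4 + 6*(-17)) - 1/(15 - 269) = (4 - 102) - 1/(-254) = -98 - 1*(-1/254) = -98 + 1/254 = -24891/254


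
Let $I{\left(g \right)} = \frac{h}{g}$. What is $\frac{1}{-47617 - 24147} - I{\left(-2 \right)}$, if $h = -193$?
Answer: $- \frac{6925227}{71764} \approx -96.5$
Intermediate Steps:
$I{\left(g \right)} = - \frac{193}{g}$
$\frac{1}{-47617 - 24147} - I{\left(-2 \right)} = \frac{1}{-47617 - 24147} - - \frac{193}{-2} = \frac{1}{-71764} - \left(-193\right) \left(- \frac{1}{2}\right) = - \frac{1}{71764} - \frac{193}{2} = - \frac{6925227}{71764}$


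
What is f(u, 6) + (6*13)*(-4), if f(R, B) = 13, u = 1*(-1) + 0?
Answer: -299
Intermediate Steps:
u = -1 (u = -1 + 0 = -1)
f(u, 6) + (6*13)*(-4) = 13 + (6*13)*(-4) = 13 + 78*(-4) = 13 - 312 = -299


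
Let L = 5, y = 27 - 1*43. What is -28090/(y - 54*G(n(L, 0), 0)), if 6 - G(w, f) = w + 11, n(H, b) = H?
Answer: -14045/262 ≈ -53.607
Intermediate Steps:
y = -16 (y = 27 - 43 = -16)
G(w, f) = -5 - w (G(w, f) = 6 - (w + 11) = 6 - (11 + w) = 6 + (-11 - w) = -5 - w)
-28090/(y - 54*G(n(L, 0), 0)) = -28090/(-16 - 54*(-5 - 1*5)) = -28090/(-16 - 54*(-5 - 5)) = -28090/(-16 - 54*(-10)) = -28090/(-16 + 540) = -28090/524 = -28090*1/524 = -14045/262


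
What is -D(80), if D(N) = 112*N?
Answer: -8960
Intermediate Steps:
-D(80) = -112*80 = -1*8960 = -8960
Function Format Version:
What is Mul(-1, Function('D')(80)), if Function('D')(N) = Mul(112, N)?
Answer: -8960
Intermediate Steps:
Mul(-1, Function('D')(80)) = Mul(-1, Mul(112, 80)) = Mul(-1, 8960) = -8960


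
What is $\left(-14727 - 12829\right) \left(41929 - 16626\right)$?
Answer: $-697249468$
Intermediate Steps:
$\left(-14727 - 12829\right) \left(41929 - 16626\right) = - 27556 \left(41929 - 16626\right) = \left(-27556\right) 25303 = -697249468$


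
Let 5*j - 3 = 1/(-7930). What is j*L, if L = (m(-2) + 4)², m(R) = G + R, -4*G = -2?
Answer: 23789/6344 ≈ 3.7498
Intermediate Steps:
G = ½ (G = -¼*(-2) = ½ ≈ 0.50000)
m(R) = ½ + R
j = 23789/39650 (j = ⅗ + (⅕)/(-7930) = ⅗ + (⅕)*(-1/7930) = ⅗ - 1/39650 = 23789/39650 ≈ 0.59997)
L = 25/4 (L = ((½ - 2) + 4)² = (-3/2 + 4)² = (5/2)² = 25/4 ≈ 6.2500)
j*L = (23789/39650)*(25/4) = 23789/6344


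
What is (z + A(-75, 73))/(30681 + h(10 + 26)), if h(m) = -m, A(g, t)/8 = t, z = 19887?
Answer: 20471/30645 ≈ 0.66800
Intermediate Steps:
A(g, t) = 8*t
(z + A(-75, 73))/(30681 + h(10 + 26)) = (19887 + 8*73)/(30681 - (10 + 26)) = (19887 + 584)/(30681 - 1*36) = 20471/(30681 - 36) = 20471/30645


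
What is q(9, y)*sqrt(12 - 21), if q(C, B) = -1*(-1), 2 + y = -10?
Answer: 3*I ≈ 3.0*I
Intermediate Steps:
y = -12 (y = -2 - 10 = -12)
q(C, B) = 1
q(9, y)*sqrt(12 - 21) = 1*sqrt(12 - 21) = 1*sqrt(-9) = 1*(3*I) = 3*I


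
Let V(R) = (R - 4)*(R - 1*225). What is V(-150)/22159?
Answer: 57750/22159 ≈ 2.6062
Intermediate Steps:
V(R) = (-225 + R)*(-4 + R) (V(R) = (-4 + R)*(R - 225) = (-4 + R)*(-225 + R) = (-225 + R)*(-4 + R))
V(-150)/22159 = (900 + (-150)² - 229*(-150))/22159 = (900 + 22500 + 34350)*(1/22159) = 57750*(1/22159) = 57750/22159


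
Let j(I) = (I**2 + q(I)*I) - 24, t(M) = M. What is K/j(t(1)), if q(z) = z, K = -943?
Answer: 943/22 ≈ 42.864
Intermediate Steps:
j(I) = -24 + 2*I**2 (j(I) = (I**2 + I*I) - 24 = (I**2 + I**2) - 24 = 2*I**2 - 24 = -24 + 2*I**2)
K/j(t(1)) = -943/(-24 + 2*1**2) = -943/(-24 + 2*1) = -943/(-24 + 2) = -943/(-22) = -943*(-1/22) = 943/22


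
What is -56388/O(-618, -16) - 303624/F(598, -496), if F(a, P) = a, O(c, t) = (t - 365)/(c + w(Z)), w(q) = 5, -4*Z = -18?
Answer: -27278288/299 ≈ -91232.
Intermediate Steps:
Z = 9/2 (Z = -¼*(-18) = 9/2 ≈ 4.5000)
O(c, t) = (-365 + t)/(5 + c) (O(c, t) = (t - 365)/(c + 5) = (-365 + t)/(5 + c))
-56388/O(-618, -16) - 303624/F(598, -496) = -56388*(5 - 618)/(-365 - 16) - 303624/598 = -56388/(-381/(-613)) - 303624*1/598 = -56388/((-1/613*(-381))) - 151812/299 = -56388/381/613 - 151812/299 = -56388*613/381 - 151812/299 = -90724 - 151812/299 = -27278288/299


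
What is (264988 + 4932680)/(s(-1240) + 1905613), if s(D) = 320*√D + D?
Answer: 9898298602164/3626763499129 - 3326507520*I*√310/3626763499129 ≈ 2.7292 - 0.016149*I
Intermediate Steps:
s(D) = D + 320*√D
(264988 + 4932680)/(s(-1240) + 1905613) = (264988 + 4932680)/((-1240 + 320*√(-1240)) + 1905613) = 5197668/((-1240 + 320*(2*I*√310)) + 1905613) = 5197668/((-1240 + 640*I*√310) + 1905613) = 5197668/(1904373 + 640*I*√310)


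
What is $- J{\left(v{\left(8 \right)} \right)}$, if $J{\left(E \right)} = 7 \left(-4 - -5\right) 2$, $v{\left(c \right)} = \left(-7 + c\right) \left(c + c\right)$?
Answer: $-14$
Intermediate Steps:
$v{\left(c \right)} = 2 c \left(-7 + c\right)$ ($v{\left(c \right)} = \left(-7 + c\right) 2 c = 2 c \left(-7 + c\right)$)
$J{\left(E \right)} = 14$ ($J{\left(E \right)} = 7 \left(-4 + 5\right) 2 = 7 \cdot 1 \cdot 2 = 7 \cdot 2 = 14$)
$- J{\left(v{\left(8 \right)} \right)} = \left(-1\right) 14 = -14$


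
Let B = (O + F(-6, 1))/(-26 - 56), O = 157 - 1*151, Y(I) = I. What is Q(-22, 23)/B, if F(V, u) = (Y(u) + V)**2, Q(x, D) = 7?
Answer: -574/31 ≈ -18.516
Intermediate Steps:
F(V, u) = (V + u)**2 (F(V, u) = (u + V)**2 = (V + u)**2)
O = 6 (O = 157 - 151 = 6)
B = -31/82 (B = (6 + (-6 + 1)**2)/(-26 - 56) = (6 + (-5)**2)/(-82) = (6 + 25)*(-1/82) = 31*(-1/82) = -31/82 ≈ -0.37805)
Q(-22, 23)/B = 7/(-31/82) = 7*(-82/31) = -574/31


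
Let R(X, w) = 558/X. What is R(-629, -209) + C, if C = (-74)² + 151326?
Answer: 98627900/629 ≈ 1.5680e+5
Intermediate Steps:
C = 156802 (C = 5476 + 151326 = 156802)
R(-629, -209) + C = 558/(-629) + 156802 = 558*(-1/629) + 156802 = -558/629 + 156802 = 98627900/629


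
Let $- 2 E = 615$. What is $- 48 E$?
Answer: $14760$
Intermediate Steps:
$E = - \frac{615}{2}$ ($E = \left(- \frac{1}{2}\right) 615 = - \frac{615}{2} \approx -307.5$)
$- 48 E = \left(-48\right) \left(- \frac{615}{2}\right) = 14760$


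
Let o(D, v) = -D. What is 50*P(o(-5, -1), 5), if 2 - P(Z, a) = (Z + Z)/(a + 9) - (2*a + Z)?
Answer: 5700/7 ≈ 814.29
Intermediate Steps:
P(Z, a) = 2 + Z + 2*a - 2*Z/(9 + a) (P(Z, a) = 2 - ((Z + Z)/(a + 9) - (2*a + Z)) = 2 - ((2*Z)/(9 + a) - (Z + 2*a)) = 2 - (2*Z/(9 + a) + (-Z - 2*a)) = 2 - (-Z - 2*a + 2*Z/(9 + a)) = 2 + (Z + 2*a - 2*Z/(9 + a)) = 2 + Z + 2*a - 2*Z/(9 + a))
50*P(o(-5, -1), 5) = 50*((18 + 2*5² + 7*(-1*(-5)) + 20*5 - 1*(-5)*5)/(9 + 5)) = 50*((18 + 2*25 + 7*5 + 100 + 5*5)/14) = 50*((18 + 50 + 35 + 100 + 25)/14) = 50*((1/14)*228) = 50*(114/7) = 5700/7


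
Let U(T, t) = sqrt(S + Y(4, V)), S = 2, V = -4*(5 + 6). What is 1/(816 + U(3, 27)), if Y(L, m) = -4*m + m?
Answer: 408/332861 - sqrt(134)/665722 ≈ 0.0012083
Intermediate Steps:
V = -44 (V = -4*11 = -44)
Y(L, m) = -3*m
U(T, t) = sqrt(134) (U(T, t) = sqrt(2 - 3*(-44)) = sqrt(2 + 132) = sqrt(134))
1/(816 + U(3, 27)) = 1/(816 + sqrt(134))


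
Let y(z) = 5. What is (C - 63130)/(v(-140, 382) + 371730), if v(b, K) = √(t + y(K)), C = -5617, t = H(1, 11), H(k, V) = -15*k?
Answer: -365076033/1974045613 + 9821*I*√10/19740456130 ≈ -0.18494 + 1.5733e-6*I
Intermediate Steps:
t = -15 (t = -15*1 = -15)
v(b, K) = I*√10 (v(b, K) = √(-15 + 5) = √(-10) = I*√10)
(C - 63130)/(v(-140, 382) + 371730) = (-5617 - 63130)/(I*√10 + 371730) = -68747/(371730 + I*√10)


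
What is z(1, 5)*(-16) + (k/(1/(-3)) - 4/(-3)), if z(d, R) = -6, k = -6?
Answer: 346/3 ≈ 115.33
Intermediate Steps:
z(1, 5)*(-16) + (k/(1/(-3)) - 4/(-3)) = -6*(-16) + (-6/(1/(-3)) - 4/(-3)) = 96 + (-6/(-⅓) - 4*(-⅓)) = 96 + (-6*(-3) + 4/3) = 96 + (18 + 4/3) = 96 + 58/3 = 346/3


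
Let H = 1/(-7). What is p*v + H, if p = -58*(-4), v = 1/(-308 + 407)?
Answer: 1525/693 ≈ 2.2006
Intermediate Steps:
v = 1/99 ≈ 0.010101
p = 232
H = -⅐ ≈ -0.14286
p*v + H = 232*(1/99) - ⅐ = 232/99 - ⅐ = 1525/693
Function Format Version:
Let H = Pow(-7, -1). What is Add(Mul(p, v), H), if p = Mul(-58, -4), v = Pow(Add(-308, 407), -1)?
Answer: Rational(1525, 693) ≈ 2.2006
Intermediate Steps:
v = Rational(1, 99) (v = Pow(99, -1) = Rational(1, 99) ≈ 0.010101)
p = 232
H = Rational(-1, 7) ≈ -0.14286
Add(Mul(p, v), H) = Add(Mul(232, Rational(1, 99)), Rational(-1, 7)) = Add(Rational(232, 99), Rational(-1, 7)) = Rational(1525, 693)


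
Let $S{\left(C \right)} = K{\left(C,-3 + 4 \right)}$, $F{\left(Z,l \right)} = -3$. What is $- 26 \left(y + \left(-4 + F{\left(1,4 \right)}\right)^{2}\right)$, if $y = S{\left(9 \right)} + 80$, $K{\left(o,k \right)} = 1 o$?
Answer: $-3588$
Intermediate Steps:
$K{\left(o,k \right)} = o$
$S{\left(C \right)} = C$
$y = 89$ ($y = 9 + 80 = 89$)
$- 26 \left(y + \left(-4 + F{\left(1,4 \right)}\right)^{2}\right) = - 26 \left(89 + \left(-4 - 3\right)^{2}\right) = - 26 \left(89 + \left(-7\right)^{2}\right) = - 26 \left(89 + 49\right) = \left(-26\right) 138 = -3588$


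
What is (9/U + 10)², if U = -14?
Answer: 17161/196 ≈ 87.556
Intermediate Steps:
(9/U + 10)² = (9/(-14) + 10)² = (9*(-1/14) + 10)² = (-9/14 + 10)² = (131/14)² = 17161/196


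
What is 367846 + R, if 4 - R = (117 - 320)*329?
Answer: 434637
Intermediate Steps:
R = 66791 (R = 4 - (117 - 320)*329 = 4 - (-203)*329 = 4 - 1*(-66787) = 4 + 66787 = 66791)
367846 + R = 367846 + 66791 = 434637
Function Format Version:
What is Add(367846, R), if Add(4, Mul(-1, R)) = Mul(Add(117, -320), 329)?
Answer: 434637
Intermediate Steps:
R = 66791 (R = Add(4, Mul(-1, Mul(Add(117, -320), 329))) = Add(4, Mul(-1, Mul(-203, 329))) = Add(4, Mul(-1, -66787)) = Add(4, 66787) = 66791)
Add(367846, R) = Add(367846, 66791) = 434637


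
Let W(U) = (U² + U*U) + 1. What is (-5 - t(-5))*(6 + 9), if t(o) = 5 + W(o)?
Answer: -915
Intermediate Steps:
W(U) = 1 + 2*U² (W(U) = (U² + U²) + 1 = 2*U² + 1 = 1 + 2*U²)
t(o) = 6 + 2*o² (t(o) = 5 + (1 + 2*o²) = 6 + 2*o²)
(-5 - t(-5))*(6 + 9) = (-5 - (6 + 2*(-5)²))*(6 + 9) = (-5 - (6 + 2*25))*15 = (-5 - (6 + 50))*15 = (-5 - 1*56)*15 = (-5 - 56)*15 = -61*15 = -915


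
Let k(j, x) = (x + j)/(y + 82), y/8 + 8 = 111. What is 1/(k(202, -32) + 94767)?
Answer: 453/42929536 ≈ 1.0552e-5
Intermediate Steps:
y = 824 (y = -64 + 8*111 = -64 + 888 = 824)
k(j, x) = j/906 + x/906 (k(j, x) = (x + j)/(824 + 82) = (j + x)/906 = (j + x)*(1/906) = j/906 + x/906)
1/(k(202, -32) + 94767) = 1/(((1/906)*202 + (1/906)*(-32)) + 94767) = 1/((101/453 - 16/453) + 94767) = 1/(85/453 + 94767) = 1/(42929536/453) = 453/42929536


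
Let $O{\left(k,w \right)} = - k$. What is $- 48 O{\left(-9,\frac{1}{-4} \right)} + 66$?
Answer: $-366$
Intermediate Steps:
$- 48 O{\left(-9,\frac{1}{-4} \right)} + 66 = - 48 \left(\left(-1\right) \left(-9\right)\right) + 66 = \left(-48\right) 9 + 66 = -432 + 66 = -366$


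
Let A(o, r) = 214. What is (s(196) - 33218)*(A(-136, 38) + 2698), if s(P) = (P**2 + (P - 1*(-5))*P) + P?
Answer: 130428480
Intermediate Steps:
s(P) = P + P**2 + P*(5 + P) (s(P) = (P**2 + (P + 5)*P) + P = (P**2 + (5 + P)*P) + P = (P**2 + P*(5 + P)) + P = P + P**2 + P*(5 + P))
(s(196) - 33218)*(A(-136, 38) + 2698) = (2*196*(3 + 196) - 33218)*(214 + 2698) = (2*196*199 - 33218)*2912 = (78008 - 33218)*2912 = 44790*2912 = 130428480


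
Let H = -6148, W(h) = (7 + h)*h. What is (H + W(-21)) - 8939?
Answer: -14793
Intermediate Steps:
W(h) = h*(7 + h)
(H + W(-21)) - 8939 = (-6148 - 21*(7 - 21)) - 8939 = (-6148 - 21*(-14)) - 8939 = (-6148 + 294) - 8939 = -5854 - 8939 = -14793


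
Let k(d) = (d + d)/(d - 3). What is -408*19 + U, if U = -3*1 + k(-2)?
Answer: -38771/5 ≈ -7754.2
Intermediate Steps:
k(d) = 2*d/(-3 + d) (k(d) = (2*d)/(-3 + d) = 2*d/(-3 + d))
U = -11/5 (U = -3*1 + 2*(-2)/(-3 - 2) = -3 + 2*(-2)/(-5) = -3 + 2*(-2)*(-⅕) = -3 + ⅘ = -11/5 ≈ -2.2000)
-408*19 + U = -408*19 - 11/5 = -68*114 - 11/5 = -7752 - 11/5 = -38771/5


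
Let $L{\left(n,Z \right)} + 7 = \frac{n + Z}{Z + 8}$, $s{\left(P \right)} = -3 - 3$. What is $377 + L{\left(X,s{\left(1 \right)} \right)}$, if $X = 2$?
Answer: $368$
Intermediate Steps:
$s{\left(P \right)} = -6$
$L{\left(n,Z \right)} = -7 + \frac{Z + n}{8 + Z}$ ($L{\left(n,Z \right)} = -7 + \frac{n + Z}{Z + 8} = -7 + \frac{Z + n}{8 + Z}$)
$377 + L{\left(X,s{\left(1 \right)} \right)} = 377 + \frac{-56 + 2 - -36}{8 - 6} = 377 + \frac{-56 + 2 + 36}{2} = 377 + \frac{1}{2} \left(-18\right) = 377 - 9 = 368$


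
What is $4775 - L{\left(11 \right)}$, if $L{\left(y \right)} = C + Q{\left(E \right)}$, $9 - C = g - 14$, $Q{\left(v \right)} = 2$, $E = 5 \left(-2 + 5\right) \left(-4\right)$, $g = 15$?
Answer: $4765$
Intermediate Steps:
$E = -60$ ($E = 5 \cdot 3 \left(-4\right) = 15 \left(-4\right) = -60$)
$C = 8$ ($C = 9 - \left(15 - 14\right) = 9 - 1 = 8$)
$L{\left(y \right)} = 10$ ($L{\left(y \right)} = 8 + 2 = 10$)
$4775 - L{\left(11 \right)} = 4775 - 10 = 4765$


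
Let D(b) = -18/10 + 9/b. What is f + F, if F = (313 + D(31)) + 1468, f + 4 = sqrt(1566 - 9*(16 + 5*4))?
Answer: 275201/155 + 3*sqrt(138) ≈ 1810.7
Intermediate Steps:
D(b) = -9/5 + 9/b (D(b) = -18*1/10 + 9/b = -9/5 + 9/b)
f = -4 + 3*sqrt(138) (f = -4 + sqrt(1566 - 9*(16 + 5*4)) = -4 + sqrt(1566 - 9*(16 + 20)) = -4 + sqrt(1566 - 9*36) = -4 + sqrt(1566 - 324) = -4 + sqrt(1242) = -4 + 3*sqrt(138) ≈ 31.242)
F = 275821/155 (F = (313 + (-9/5 + 9/31)) + 1468 = (313 - 234/155) + 1468 = 48281/155 + 1468 = 275821/155 ≈ 1779.5)
f + F = (-4 + 3*sqrt(138)) + 275821/155 = 275201/155 + 3*sqrt(138)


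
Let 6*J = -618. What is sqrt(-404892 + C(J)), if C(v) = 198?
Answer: 3*I*sqrt(44966) ≈ 636.16*I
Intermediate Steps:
J = -103 (J = (1/6)*(-618) = -103)
sqrt(-404892 + C(J)) = sqrt(-404892 + 198) = sqrt(-404694) = 3*I*sqrt(44966)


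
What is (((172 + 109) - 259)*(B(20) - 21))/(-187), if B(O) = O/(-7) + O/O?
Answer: 320/119 ≈ 2.6891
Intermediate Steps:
B(O) = 1 - O/7 (B(O) = O*(-⅐) + 1 = -O/7 + 1 = 1 - O/7)
(((172 + 109) - 259)*(B(20) - 21))/(-187) = (((172 + 109) - 259)*((1 - ⅐*20) - 21))/(-187) = ((281 - 259)*((1 - 20/7) - 21))*(-1/187) = (22*(-13/7 - 21))*(-1/187) = (22*(-160/7))*(-1/187) = -3520/7*(-1/187) = 320/119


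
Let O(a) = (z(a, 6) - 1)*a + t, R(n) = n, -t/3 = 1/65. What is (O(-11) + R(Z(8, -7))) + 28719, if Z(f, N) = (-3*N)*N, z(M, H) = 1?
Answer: 1857177/65 ≈ 28572.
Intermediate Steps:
Z(f, N) = -3*N²
t = -3/65 ≈ -0.046154
O(a) = -3/65 (O(a) = (1 - 1)*a - 3/65 = 0*a - 3/65 = 0 - 3/65 = -3/65)
(O(-11) + R(Z(8, -7))) + 28719 = (-3/65 - 3*(-7)²) + 28719 = (-3/65 - 3*49) + 28719 = (-3/65 - 147) + 28719 = -9558/65 + 28719 = 1857177/65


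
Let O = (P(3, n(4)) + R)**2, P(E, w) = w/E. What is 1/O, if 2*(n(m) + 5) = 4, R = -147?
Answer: 1/21904 ≈ 4.5654e-5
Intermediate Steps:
n(m) = -3 (n(m) = -5 + (1/2)*4 = -5 + 2 = -3)
O = 21904 (O = (-3/3 - 147)**2 = (-3*1/3 - 147)**2 = (-1 - 147)**2 = (-148)**2 = 21904)
1/O = 1/21904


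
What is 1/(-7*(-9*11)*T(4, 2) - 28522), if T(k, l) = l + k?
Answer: -1/24364 ≈ -4.1044e-5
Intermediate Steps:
T(k, l) = k + l
1/(-7*(-9*11)*T(4, 2) - 28522) = 1/(-7*(-9*11)*(4 + 2) - 28522) = 1/(-(-693)*6 - 28522) = 1/(-7*(-594) - 28522) = 1/(4158 - 28522) = 1/(-24364) = -1/24364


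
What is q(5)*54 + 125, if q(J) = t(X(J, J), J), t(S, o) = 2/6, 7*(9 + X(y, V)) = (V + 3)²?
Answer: 143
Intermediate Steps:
X(y, V) = -9 + (3 + V)²/7 (X(y, V) = -9 + (V + 3)²/7 = -9 + (3 + V)²/7)
t(S, o) = ⅓ (t(S, o) = 2*(⅙) = ⅓)
q(J) = ⅓
q(5)*54 + 125 = (⅓)*54 + 125 = 18 + 125 = 143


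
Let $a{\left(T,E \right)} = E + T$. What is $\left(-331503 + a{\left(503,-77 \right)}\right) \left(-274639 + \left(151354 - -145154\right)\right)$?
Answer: $-7240322913$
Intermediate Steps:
$\left(-331503 + a{\left(503,-77 \right)}\right) \left(-274639 + \left(151354 - -145154\right)\right) = \left(-331503 + \left(-77 + 503\right)\right) \left(-274639 + \left(151354 - -145154\right)\right) = \left(-331503 + 426\right) \left(-274639 + \left(151354 + 145154\right)\right) = - 331077 \left(-274639 + 296508\right) = \left(-331077\right) 21869 = -7240322913$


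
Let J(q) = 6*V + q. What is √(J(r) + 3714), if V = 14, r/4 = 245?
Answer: √4778 ≈ 69.123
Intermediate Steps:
r = 980 (r = 4*245 = 980)
J(q) = 84 + q (J(q) = 6*14 + q = 84 + q)
√(J(r) + 3714) = √((84 + 980) + 3714) = √(1064 + 3714) = √4778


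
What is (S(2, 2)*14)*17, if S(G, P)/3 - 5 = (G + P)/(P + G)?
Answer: 4284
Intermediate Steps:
S(G, P) = 18 (S(G, P) = 15 + 3*((G + P)/(P + G)) = 15 + 3*((G + P)/(G + P)) = 15 + 3*1 = 15 + 3 = 18)
(S(2, 2)*14)*17 = (18*14)*17 = 252*17 = 4284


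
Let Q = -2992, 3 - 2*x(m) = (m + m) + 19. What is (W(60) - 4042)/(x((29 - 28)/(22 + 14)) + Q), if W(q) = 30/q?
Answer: 145494/108001 ≈ 1.3472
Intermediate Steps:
x(m) = -8 - m (x(m) = 3/2 - ((m + m) + 19)/2 = 3/2 - (2*m + 19)/2 = 3/2 - (19 + 2*m)/2 = 3/2 + (-19/2 - m) = -8 - m)
(W(60) - 4042)/(x((29 - 28)/(22 + 14)) + Q) = (30/60 - 4042)/((-8 - (29 - 28)/(22 + 14)) - 2992) = (30*(1/60) - 4042)/((-8 - 1/36) - 2992) = (½ - 4042)/((-8 - 1/36) - 2992) = -8083/(2*((-8 - 1*1/36) - 2992)) = -8083/(2*((-8 - 1/36) - 2992)) = -8083/(2*(-289/36 - 2992)) = -8083/(2*(-108001/36)) = -8083/2*(-36/108001) = 145494/108001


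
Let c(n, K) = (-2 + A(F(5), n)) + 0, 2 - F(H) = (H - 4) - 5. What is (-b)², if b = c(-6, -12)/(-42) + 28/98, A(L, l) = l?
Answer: 100/441 ≈ 0.22676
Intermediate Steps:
F(H) = 11 - H (F(H) = 2 - ((H - 4) - 5) = 2 - ((-4 + H) - 5) = 2 - (-9 + H) = 2 + (9 - H) = 11 - H)
c(n, K) = -2 + n (c(n, K) = (-2 + n) + 0 = -2 + n)
b = 10/21 (b = (-2 - 6)/(-42) + 28/98 = -8*(-1/42) + 28*(1/98) = 4/21 + 2/7 = 10/21 ≈ 0.47619)
(-b)² = (-1*10/21)² = (-10/21)² = 100/441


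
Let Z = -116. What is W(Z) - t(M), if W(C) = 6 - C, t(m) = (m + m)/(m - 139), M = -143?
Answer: 17059/141 ≈ 120.99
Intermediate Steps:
t(m) = 2*m/(-139 + m) (t(m) = (2*m)/(-139 + m) = 2*m/(-139 + m))
W(Z) - t(M) = (6 - 1*(-116)) - 2*(-143)/(-139 - 143) = (6 + 116) - 2*(-143)/(-282) = 122 - 2*(-143)*(-1)/282 = 122 - 1*143/141 = 122 - 143/141 = 17059/141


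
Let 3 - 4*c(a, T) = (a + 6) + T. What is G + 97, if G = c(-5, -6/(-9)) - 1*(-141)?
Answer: 715/3 ≈ 238.33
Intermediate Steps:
c(a, T) = -3/4 - T/4 - a/4 (c(a, T) = 3/4 - ((a + 6) + T)/4 = 3/4 - ((6 + a) + T)/4 = 3/4 - (6 + T + a)/4 = 3/4 + (-3/2 - T/4 - a/4) = -3/4 - T/4 - a/4)
G = 424/3 (G = (-3/4 - (-3)/(2*(-9)) - 1/4*(-5)) - 1*(-141) = (-3/4 - (-3)*(-1)/(2*9) + 5/4) + 141 = (-3/4 - 1/4*2/3 + 5/4) + 141 = (-3/4 - 1/6 + 5/4) + 141 = 1/3 + 141 = 424/3 ≈ 141.33)
G + 97 = 424/3 + 97 = 715/3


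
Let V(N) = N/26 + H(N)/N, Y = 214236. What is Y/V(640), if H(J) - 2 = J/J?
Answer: 1782443520/204839 ≈ 8701.7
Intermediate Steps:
H(J) = 3 (H(J) = 2 + J/J = 2 + 1 = 3)
V(N) = 3/N + N/26 (V(N) = N/26 + 3/N = 3/N + N/26)
Y/V(640) = 214236/(3/640 + (1/26)*640) = 214236/(3*(1/640) + 320/13) = 214236/(3/640 + 320/13) = 214236/(204839/8320) = 214236*(8320/204839) = 1782443520/204839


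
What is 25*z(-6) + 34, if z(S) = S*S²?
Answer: -5366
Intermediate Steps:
z(S) = S³
25*z(-6) + 34 = 25*(-6)³ + 34 = 25*(-216) + 34 = -5400 + 34 = -5366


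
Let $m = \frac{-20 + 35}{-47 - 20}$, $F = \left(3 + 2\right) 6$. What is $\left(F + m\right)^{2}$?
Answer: $\frac{3980025}{4489} \approx 886.62$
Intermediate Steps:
$F = 30$ ($F = 5 \cdot 6 = 30$)
$m = - \frac{15}{67}$ ($m = \frac{15}{-67} = 15 \left(- \frac{1}{67}\right) = - \frac{15}{67} \approx -0.22388$)
$\left(F + m\right)^{2} = \left(30 - \frac{15}{67}\right)^{2} = \left(\frac{1995}{67}\right)^{2} = \frac{3980025}{4489}$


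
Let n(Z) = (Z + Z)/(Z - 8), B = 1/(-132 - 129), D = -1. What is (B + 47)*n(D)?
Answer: 24532/2349 ≈ 10.444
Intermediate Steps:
B = -1/261 (B = 1/(-261) = -1/261 ≈ -0.0038314)
n(Z) = 2*Z/(-8 + Z) (n(Z) = (2*Z)/(-8 + Z) = 2*Z/(-8 + Z))
(B + 47)*n(D) = (-1/261 + 47)*(2*(-1)/(-8 - 1)) = 12266*(2*(-1)/(-9))/261 = 12266*(2*(-1)*(-1/9))/261 = (12266/261)*(2/9) = 24532/2349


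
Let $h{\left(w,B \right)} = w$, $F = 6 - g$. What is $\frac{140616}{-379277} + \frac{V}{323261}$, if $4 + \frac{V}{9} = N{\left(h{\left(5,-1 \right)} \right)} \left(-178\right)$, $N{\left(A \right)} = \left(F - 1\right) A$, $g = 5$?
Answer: $- \frac{45469322748}{122605462297} \approx -0.37086$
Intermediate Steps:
$F = 1$ ($F = 6 - 5 = 1$)
$N{\left(A \right)} = 0$ ($N{\left(A \right)} = \left(1 - 1\right) A = 0 A = 0$)
$V = -36$ ($V = -36 + 9 \cdot 0 \left(-178\right) = -36 + 9 \cdot 0 = -36 + 0 = -36$)
$\frac{140616}{-379277} + \frac{V}{323261} = \frac{140616}{-379277} - \frac{36}{323261} = 140616 \left(- \frac{1}{379277}\right) - \frac{36}{323261} = - \frac{140616}{379277} - \frac{36}{323261} = - \frac{45469322748}{122605462297}$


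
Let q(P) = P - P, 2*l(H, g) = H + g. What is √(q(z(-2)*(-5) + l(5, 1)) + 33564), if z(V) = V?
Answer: 2*√8391 ≈ 183.20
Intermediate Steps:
l(H, g) = H/2 + g/2 (l(H, g) = (H + g)/2 = H/2 + g/2)
q(P) = 0
√(q(z(-2)*(-5) + l(5, 1)) + 33564) = √(0 + 33564) = √33564 = 2*√8391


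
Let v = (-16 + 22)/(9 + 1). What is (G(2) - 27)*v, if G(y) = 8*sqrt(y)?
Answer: -81/5 + 24*sqrt(2)/5 ≈ -9.4118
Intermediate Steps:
v = 3/5 (v = 6/10 = 6*(1/10) = 3/5 ≈ 0.60000)
(G(2) - 27)*v = (8*sqrt(2) - 27)*(3/5) = (-27 + 8*sqrt(2))*(3/5) = -81/5 + 24*sqrt(2)/5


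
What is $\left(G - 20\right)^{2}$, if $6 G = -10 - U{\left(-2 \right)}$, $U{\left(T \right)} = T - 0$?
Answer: $\frac{4096}{9} \approx 455.11$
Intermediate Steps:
$U{\left(T \right)} = T$ ($U{\left(T \right)} = T + 0 = T$)
$G = - \frac{4}{3}$ ($G = \frac{-10 - -2}{6} = \frac{-10 + 2}{6} = \frac{1}{6} \left(-8\right) = - \frac{4}{3} \approx -1.3333$)
$\left(G - 20\right)^{2} = \left(- \frac{4}{3} - 20\right)^{2} = \left(- \frac{64}{3}\right)^{2} = \frac{4096}{9}$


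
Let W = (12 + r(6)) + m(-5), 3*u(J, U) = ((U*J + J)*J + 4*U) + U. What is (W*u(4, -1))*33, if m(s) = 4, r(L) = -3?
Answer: -715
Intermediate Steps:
u(J, U) = 5*U/3 + J*(J + J*U)/3 (u(J, U) = (((U*J + J)*J + 4*U) + U)/3 = (((J*U + J)*J + 4*U) + U)/3 = (((J + J*U)*J + 4*U) + U)/3 = ((J*(J + J*U) + 4*U) + U)/3 = ((4*U + J*(J + J*U)) + U)/3 = (5*U + J*(J + J*U))/3 = 5*U/3 + J*(J + J*U)/3)
W = 13 (W = (12 - 3) + 4 = 9 + 4 = 13)
(W*u(4, -1))*33 = (13*((1/3)*4**2 + (5/3)*(-1) + (1/3)*(-1)*4**2))*33 = (13*((1/3)*16 - 5/3 + (1/3)*(-1)*16))*33 = (13*(16/3 - 5/3 - 16/3))*33 = (13*(-5/3))*33 = -65/3*33 = -715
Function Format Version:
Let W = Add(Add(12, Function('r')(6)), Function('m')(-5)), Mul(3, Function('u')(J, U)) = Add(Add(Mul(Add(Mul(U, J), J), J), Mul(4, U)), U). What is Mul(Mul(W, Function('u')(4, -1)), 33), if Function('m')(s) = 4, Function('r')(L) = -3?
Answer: -715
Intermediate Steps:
Function('u')(J, U) = Add(Mul(Rational(5, 3), U), Mul(Rational(1, 3), J, Add(J, Mul(J, U)))) (Function('u')(J, U) = Mul(Rational(1, 3), Add(Add(Mul(Add(Mul(U, J), J), J), Mul(4, U)), U)) = Mul(Rational(1, 3), Add(Add(Mul(Add(Mul(J, U), J), J), Mul(4, U)), U)) = Mul(Rational(1, 3), Add(Add(Mul(Add(J, Mul(J, U)), J), Mul(4, U)), U)) = Mul(Rational(1, 3), Add(Add(Mul(J, Add(J, Mul(J, U))), Mul(4, U)), U)) = Mul(Rational(1, 3), Add(Add(Mul(4, U), Mul(J, Add(J, Mul(J, U)))), U)) = Mul(Rational(1, 3), Add(Mul(5, U), Mul(J, Add(J, Mul(J, U))))) = Add(Mul(Rational(5, 3), U), Mul(Rational(1, 3), J, Add(J, Mul(J, U)))))
W = 13 (W = Add(Add(12, -3), 4) = Add(9, 4) = 13)
Mul(Mul(W, Function('u')(4, -1)), 33) = Mul(Mul(13, Add(Mul(Rational(1, 3), Pow(4, 2)), Mul(Rational(5, 3), -1), Mul(Rational(1, 3), -1, Pow(4, 2)))), 33) = Mul(Mul(13, Add(Mul(Rational(1, 3), 16), Rational(-5, 3), Mul(Rational(1, 3), -1, 16))), 33) = Mul(Mul(13, Add(Rational(16, 3), Rational(-5, 3), Rational(-16, 3))), 33) = Mul(Mul(13, Rational(-5, 3)), 33) = Mul(Rational(-65, 3), 33) = -715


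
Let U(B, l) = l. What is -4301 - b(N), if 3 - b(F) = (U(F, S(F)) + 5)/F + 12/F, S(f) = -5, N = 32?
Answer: -34429/8 ≈ -4303.6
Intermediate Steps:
b(F) = 3 - 12/F (b(F) = 3 - ((-5 + 5)/F + 12/F) = 3 - (0/F + 12/F) = 3 - (0 + 12/F) = 3 - 12/F)
-4301 - b(N) = -4301 - (3 - 12/32) = -4301 - (3 - 12*1/32) = -4301 - (3 - 3/8) = -4301 - 1*21/8 = -4301 - 21/8 = -34429/8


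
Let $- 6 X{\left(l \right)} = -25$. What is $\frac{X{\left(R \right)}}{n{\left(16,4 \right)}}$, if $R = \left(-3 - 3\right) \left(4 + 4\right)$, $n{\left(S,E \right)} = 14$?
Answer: $\frac{25}{84} \approx 0.29762$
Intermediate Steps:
$R = -48$ ($R = \left(-6\right) 8 = -48$)
$X{\left(l \right)} = \frac{25}{6}$ ($X{\left(l \right)} = \left(- \frac{1}{6}\right) \left(-25\right) = \frac{25}{6}$)
$\frac{X{\left(R \right)}}{n{\left(16,4 \right)}} = \frac{25}{6 \cdot 14} = \frac{25}{6} \cdot \frac{1}{14} = \frac{25}{84}$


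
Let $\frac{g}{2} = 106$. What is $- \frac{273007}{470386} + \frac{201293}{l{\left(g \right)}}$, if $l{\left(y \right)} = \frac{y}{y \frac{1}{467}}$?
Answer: $\frac{13508273547}{31381466} \approx 430.45$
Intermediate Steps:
$g = 212$ ($g = 2 \cdot 106 = 212$)
$l{\left(y \right)} = 467$ ($l{\left(y \right)} = \frac{y}{y \frac{1}{467}} = \frac{y}{\frac{1}{467} y} = y \frac{467}{y} = 467$)
$- \frac{273007}{470386} + \frac{201293}{l{\left(g \right)}} = - \frac{273007}{470386} + \frac{201293}{467} = \left(-273007\right) \frac{1}{470386} + 201293 \cdot \frac{1}{467} = - \frac{39001}{67198} + \frac{201293}{467} = \frac{13508273547}{31381466}$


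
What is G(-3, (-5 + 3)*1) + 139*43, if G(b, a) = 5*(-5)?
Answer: 5952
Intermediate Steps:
G(b, a) = -25
G(-3, (-5 + 3)*1) + 139*43 = -25 + 139*43 = -25 + 5977 = 5952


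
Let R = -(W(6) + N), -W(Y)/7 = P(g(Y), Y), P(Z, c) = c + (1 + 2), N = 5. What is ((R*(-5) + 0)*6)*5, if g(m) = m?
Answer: -8700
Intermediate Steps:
P(Z, c) = 3 + c (P(Z, c) = c + 3 = 3 + c)
W(Y) = -21 - 7*Y (W(Y) = -7*(3 + Y) = -21 - 7*Y)
R = 58 (R = -((-21 - 7*6) + 5) = -((-21 - 42) + 5) = -(-63 + 5) = -1*(-58) = 58)
((R*(-5) + 0)*6)*5 = ((58*(-5) + 0)*6)*5 = ((-290 + 0)*6)*5 = -290*6*5 = -1740*5 = -8700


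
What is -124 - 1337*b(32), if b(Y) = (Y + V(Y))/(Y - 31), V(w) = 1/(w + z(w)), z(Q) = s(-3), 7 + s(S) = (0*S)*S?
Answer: -1074037/25 ≈ -42962.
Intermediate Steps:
s(S) = -7 (s(S) = -7 + (0*S)*S = -7 + 0*S = -7 + 0 = -7)
z(Q) = -7
V(w) = 1/(-7 + w) (V(w) = 1/(w - 7) = 1/(-7 + w))
b(Y) = (Y + 1/(-7 + Y))/(-31 + Y) (b(Y) = (Y + 1/(-7 + Y))/(Y - 31) = (Y + 1/(-7 + Y))/(-31 + Y))
-124 - 1337*b(32) = -124 - 1337*(1 + 32*(-7 + 32))/((-31 + 32)*(-7 + 32)) = -124 - 1337*(1 + 32*25)/(1*25) = -124 - 1337*(1 + 800)/25 = -124 - 1337*801/25 = -124 - 1070937/25 = -1074037/25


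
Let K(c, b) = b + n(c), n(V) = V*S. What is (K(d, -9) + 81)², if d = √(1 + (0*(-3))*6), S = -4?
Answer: 4624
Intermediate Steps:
d = 1 (d = √(1 + 0*6) = √(1 + 0) = √1 = 1)
n(V) = -4*V (n(V) = V*(-4) = -4*V)
K(c, b) = b - 4*c
(K(d, -9) + 81)² = ((-9 - 4*1) + 81)² = ((-9 - 4) + 81)² = (-13 + 81)² = 68² = 4624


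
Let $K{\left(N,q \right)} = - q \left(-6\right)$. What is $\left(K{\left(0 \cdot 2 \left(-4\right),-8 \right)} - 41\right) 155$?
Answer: $-13795$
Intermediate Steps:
$K{\left(N,q \right)} = 6 q$ ($K{\left(N,q \right)} = - \left(-6\right) q = 6 q$)
$\left(K{\left(0 \cdot 2 \left(-4\right),-8 \right)} - 41\right) 155 = \left(6 \left(-8\right) - 41\right) 155 = \left(-48 - 41\right) 155 = \left(-89\right) 155 = -13795$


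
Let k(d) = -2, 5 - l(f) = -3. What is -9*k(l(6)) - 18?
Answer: 0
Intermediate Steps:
l(f) = 8 (l(f) = 5 - 1*(-3) = 5 + 3 = 8)
-9*k(l(6)) - 18 = -9*(-2) - 18 = 18 - 18 = 0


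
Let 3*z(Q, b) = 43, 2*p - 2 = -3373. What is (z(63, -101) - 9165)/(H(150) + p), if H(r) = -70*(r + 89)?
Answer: 54904/110493 ≈ 0.49690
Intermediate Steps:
p = -3371/2 (p = 1 + (½)*(-3373) = 1 - 3373/2 = -3371/2 ≈ -1685.5)
z(Q, b) = 43/3 (z(Q, b) = (⅓)*43 = 43/3)
H(r) = -6230 - 70*r (H(r) = -70*(89 + r) = -6230 - 70*r)
(z(63, -101) - 9165)/(H(150) + p) = (43/3 - 9165)/((-6230 - 70*150) - 3371/2) = -27452/(3*((-6230 - 10500) - 3371/2)) = -27452/(3*(-16730 - 3371/2)) = -27452/(3*(-36831/2)) = -27452/3*(-2/36831) = 54904/110493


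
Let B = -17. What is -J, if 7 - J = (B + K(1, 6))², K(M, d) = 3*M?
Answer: 189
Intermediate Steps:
J = -189 (J = 7 - (-17 + 3*1)² = 7 - (-17 + 3)² = 7 - 1*(-14)² = 7 - 1*196 = 7 - 196 = -189)
-J = -1*(-189) = 189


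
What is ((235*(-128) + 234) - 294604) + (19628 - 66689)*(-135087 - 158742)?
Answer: 13827562119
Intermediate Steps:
((235*(-128) + 234) - 294604) + (19628 - 66689)*(-135087 - 158742) = ((-30080 + 234) - 294604) - 47061*(-293829) = (-29846 - 294604) + 13827886569 = -324450 + 13827886569 = 13827562119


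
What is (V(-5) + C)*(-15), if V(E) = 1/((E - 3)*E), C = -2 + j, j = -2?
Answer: 477/8 ≈ 59.625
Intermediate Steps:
C = -4 (C = -2 - 2 = -4)
V(E) = 1/(E*(-3 + E)) (V(E) = 1/((-3 + E)*E) = 1/(E*(-3 + E)))
(V(-5) + C)*(-15) = (1/((-5)*(-3 - 5)) - 4)*(-15) = (-⅕/(-8) - 4)*(-15) = (-⅕*(-⅛) - 4)*(-15) = (1/40 - 4)*(-15) = -159/40*(-15) = 477/8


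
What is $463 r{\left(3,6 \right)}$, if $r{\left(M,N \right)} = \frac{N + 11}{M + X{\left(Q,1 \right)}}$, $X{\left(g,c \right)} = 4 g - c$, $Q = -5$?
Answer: $- \frac{7871}{18} \approx -437.28$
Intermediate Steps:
$X{\left(g,c \right)} = - c + 4 g$
$r{\left(M,N \right)} = \frac{11 + N}{-21 + M}$ ($r{\left(M,N \right)} = \frac{N + 11}{M + \left(\left(-1\right) 1 + 4 \left(-5\right)\right)} = \frac{11 + N}{M - 21} = \frac{11 + N}{-21 + M}$)
$463 r{\left(3,6 \right)} = 463 \frac{11 + 6}{-21 + 3} = 463 \frac{1}{-18} \cdot 17 = 463 \left(\left(- \frac{1}{18}\right) 17\right) = 463 \left(- \frac{17}{18}\right) = - \frac{7871}{18}$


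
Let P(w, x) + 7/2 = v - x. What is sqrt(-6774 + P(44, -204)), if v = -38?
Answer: I*sqrt(26446)/2 ≈ 81.311*I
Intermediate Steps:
P(w, x) = -83/2 - x (P(w, x) = -7/2 + (-38 - x) = -83/2 - x)
sqrt(-6774 + P(44, -204)) = sqrt(-6774 + (-83/2 - 1*(-204))) = sqrt(-6774 + (-83/2 + 204)) = sqrt(-6774 + 325/2) = sqrt(-13223/2) = I*sqrt(26446)/2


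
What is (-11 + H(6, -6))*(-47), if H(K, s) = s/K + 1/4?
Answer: 2209/4 ≈ 552.25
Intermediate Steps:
H(K, s) = 1/4 + s/K (H(K, s) = s/K + 1*(1/4) = s/K + 1/4 = 1/4 + s/K)
(-11 + H(6, -6))*(-47) = (-11 + (-6 + (1/4)*6)/6)*(-47) = (-11 + (-6 + 3/2)/6)*(-47) = (-11 + (1/6)*(-9/2))*(-47) = (-11 - 3/4)*(-47) = -47/4*(-47) = 2209/4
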